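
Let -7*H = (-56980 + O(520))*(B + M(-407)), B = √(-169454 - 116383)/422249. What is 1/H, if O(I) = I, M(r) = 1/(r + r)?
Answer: -72565746726407/1482835882597170 - 69945124601*I*√285837/741417941298585 ≈ -0.048937 - 0.050438*I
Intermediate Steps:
M(r) = 1/(2*r)
B = I*√285837/422249 (B = √(-285837)*(1/422249) = (I*√285837)*(1/422249) = I*√285837/422249 ≈ 0.0012662*I)
H = -28230/2849 + 56460*I*√285837/2955743 (H = -(-56980 + 520)*(I*√285837/422249 + (½)/(-407))/7 = -(-56460)*(I*√285837/422249 + (½)*(-1/407))/7 = -(-56460)*(I*√285837/422249 - 1/814)/7 = -(-56460)*(-1/814 + I*√285837/422249)/7 = -(28230/407 - 56460*I*√285837/422249)/7 = -28230/2849 + 56460*I*√285837/2955743 ≈ -9.9087 + 10.213*I)
1/H = 1/(-28230/2849 + 56460*I*√285837/2955743)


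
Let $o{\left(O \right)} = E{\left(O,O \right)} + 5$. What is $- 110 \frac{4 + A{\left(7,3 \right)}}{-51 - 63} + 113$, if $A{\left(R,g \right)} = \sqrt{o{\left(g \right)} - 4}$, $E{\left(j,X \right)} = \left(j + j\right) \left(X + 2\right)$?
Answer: $\frac{6661}{57} + \frac{55 \sqrt{31}}{57} \approx 122.23$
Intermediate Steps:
$E{\left(j,X \right)} = 2 j \left(2 + X\right)$
$o{\left(O \right)} = 5 + 2 O \left(2 + O\right)$ ($o{\left(O \right)} = 2 O \left(2 + O\right) + 5 = 5 + 2 O \left(2 + O\right)$)
$A{\left(R,g \right)} = \sqrt{1 + 2 g \left(2 + g\right)}$ ($A{\left(R,g \right)} = \sqrt{\left(5 + 2 g \left(2 + g\right)\right) - 4} = \sqrt{1 + 2 g \left(2 + g\right)}$)
$- 110 \frac{4 + A{\left(7,3 \right)}}{-51 - 63} + 113 = - 110 \frac{4 + \sqrt{1 + 2 \cdot 3 \left(2 + 3\right)}}{-51 - 63} + 113 = - 110 \frac{4 + \sqrt{1 + 2 \cdot 3 \cdot 5}}{-114} + 113 = - 110 \left(4 + \sqrt{1 + 30}\right) \left(- \frac{1}{114}\right) + 113 = - 110 \left(4 + \sqrt{31}\right) \left(- \frac{1}{114}\right) + 113 = - 110 \left(- \frac{2}{57} - \frac{\sqrt{31}}{114}\right) + 113 = \left(\frac{220}{57} + \frac{55 \sqrt{31}}{57}\right) + 113 = \frac{6661}{57} + \frac{55 \sqrt{31}}{57}$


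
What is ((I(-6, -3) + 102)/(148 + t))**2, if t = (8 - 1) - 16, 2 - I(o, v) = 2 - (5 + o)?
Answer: 10201/19321 ≈ 0.52798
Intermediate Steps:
I(o, v) = 5 + o (I(o, v) = 2 - (2 - (5 + o)) = 2 - (2 + (-5 - o)) = 2 - (-3 - o) = 2 + (3 + o) = 5 + o)
t = -9 (t = 7 - 16 = -9)
((I(-6, -3) + 102)/(148 + t))**2 = (((5 - 6) + 102)/(148 - 9))**2 = ((-1 + 102)/139)**2 = (101*(1/139))**2 = (101/139)**2 = 10201/19321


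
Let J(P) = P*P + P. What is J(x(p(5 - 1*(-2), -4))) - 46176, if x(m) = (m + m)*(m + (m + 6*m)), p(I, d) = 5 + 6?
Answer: 3703856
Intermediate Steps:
p(I, d) = 11
x(m) = 16*m² (x(m) = (2*m)*(m + 7*m) = (2*m)*(8*m) = 16*m²)
J(P) = P + P² (J(P) = P² + P = P + P²)
J(x(p(5 - 1*(-2), -4))) - 46176 = (16*11²)*(1 + 16*11²) - 46176 = (16*121)*(1 + 16*121) - 46176 = 1936*(1 + 1936) - 46176 = 1936*1937 - 46176 = 3750032 - 46176 = 3703856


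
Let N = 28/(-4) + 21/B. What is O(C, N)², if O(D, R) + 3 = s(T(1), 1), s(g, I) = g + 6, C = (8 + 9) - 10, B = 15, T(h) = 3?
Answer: 36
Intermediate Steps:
C = 7 (C = 17 - 10 = 7)
s(g, I) = 6 + g
N = -28/5 (N = 28/(-4) + 21/15 = 28*(-¼) + 21*(1/15) = -7 + 7/5 = -28/5 ≈ -5.6000)
O(D, R) = 6 (O(D, R) = -3 + (6 + 3) = -3 + 9 = 6)
O(C, N)² = 6² = 36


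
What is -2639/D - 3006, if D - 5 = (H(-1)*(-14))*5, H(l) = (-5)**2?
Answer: -5242831/1745 ≈ -3004.5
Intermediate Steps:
H(l) = 25
D = -1745 (D = 5 + (25*(-14))*5 = 5 - 350*5 = 5 - 1750 = -1745)
-2639/D - 3006 = -2639/(-1745) - 3006 = -2639*(-1/1745) - 3006 = 2639/1745 - 3006 = -5242831/1745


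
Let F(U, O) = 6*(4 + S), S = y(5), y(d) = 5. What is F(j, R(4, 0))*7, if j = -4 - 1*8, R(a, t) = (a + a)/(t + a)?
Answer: 378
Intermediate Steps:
S = 5
R(a, t) = 2*a/(a + t) (R(a, t) = (2*a)/(a + t) = 2*a/(a + t))
j = -12 (j = -4 - 8 = -12)
F(U, O) = 54 (F(U, O) = 6*(4 + 5) = 6*9 = 54)
F(j, R(4, 0))*7 = 54*7 = 378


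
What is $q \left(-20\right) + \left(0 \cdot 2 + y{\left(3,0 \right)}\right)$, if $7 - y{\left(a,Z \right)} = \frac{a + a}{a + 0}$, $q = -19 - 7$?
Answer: $525$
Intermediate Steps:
$q = -26$
$y{\left(a,Z \right)} = 5$ ($y{\left(a,Z \right)} = 7 - \frac{a + a}{a + 0} = 7 - \frac{2 a}{a} = 7 - 2 = 5$)
$q \left(-20\right) + \left(0 \cdot 2 + y{\left(3,0 \right)}\right) = \left(-26\right) \left(-20\right) + \left(0 \cdot 2 + 5\right) = 520 + \left(0 + 5\right) = 520 + 5 = 525$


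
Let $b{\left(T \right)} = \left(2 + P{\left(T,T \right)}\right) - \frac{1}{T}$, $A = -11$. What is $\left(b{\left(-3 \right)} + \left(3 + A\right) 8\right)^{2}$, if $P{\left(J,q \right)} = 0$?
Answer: $\frac{34225}{9} \approx 3802.8$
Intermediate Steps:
$b{\left(T \right)} = 2 - \frac{1}{T}$ ($b{\left(T \right)} = \left(2 + 0\right) - \frac{1}{T} = 2 - \frac{1}{T}$)
$\left(b{\left(-3 \right)} + \left(3 + A\right) 8\right)^{2} = \left(\left(2 - \frac{1}{-3}\right) + \left(3 - 11\right) 8\right)^{2} = \left(\left(2 - - \frac{1}{3}\right) - 64\right)^{2} = \left(\left(2 + \frac{1}{3}\right) - 64\right)^{2} = \left(\frac{7}{3} - 64\right)^{2} = \left(- \frac{185}{3}\right)^{2} = \frac{34225}{9}$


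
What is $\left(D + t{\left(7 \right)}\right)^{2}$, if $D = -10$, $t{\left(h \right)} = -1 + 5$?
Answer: $36$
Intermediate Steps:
$t{\left(h \right)} = 4$
$\left(D + t{\left(7 \right)}\right)^{2} = \left(-10 + 4\right)^{2} = \left(-6\right)^{2} = 36$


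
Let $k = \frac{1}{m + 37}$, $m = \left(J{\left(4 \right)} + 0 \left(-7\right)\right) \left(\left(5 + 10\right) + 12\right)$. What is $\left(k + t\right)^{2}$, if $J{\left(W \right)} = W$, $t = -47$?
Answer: $\frac{46430596}{21025} \approx 2208.4$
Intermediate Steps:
$m = 108$ ($m = \left(4 + 0 \left(-7\right)\right) \left(\left(5 + 10\right) + 12\right) = \left(4 + 0\right) \left(15 + 12\right) = 4 \cdot 27 = 108$)
$k = \frac{1}{145}$ ($k = \frac{1}{108 + 37} = \frac{1}{145} \approx 0.0068966$)
$\left(k + t\right)^{2} = \left(\frac{1}{145} - 47\right)^{2} = \left(- \frac{6814}{145}\right)^{2} = \frac{46430596}{21025}$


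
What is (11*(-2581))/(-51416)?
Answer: 28391/51416 ≈ 0.55218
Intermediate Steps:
(11*(-2581))/(-51416) = -28391*(-1/51416) = 28391/51416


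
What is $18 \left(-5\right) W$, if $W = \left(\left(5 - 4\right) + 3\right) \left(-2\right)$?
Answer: $720$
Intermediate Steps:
$W = -8$ ($W = \left(\left(5 - 4\right) + 3\right) \left(-2\right) = \left(1 + 3\right) \left(-2\right) = 4 \left(-2\right) = -8$)
$18 \left(-5\right) W = 18 \left(-5\right) \left(-8\right) = \left(-90\right) \left(-8\right) = 720$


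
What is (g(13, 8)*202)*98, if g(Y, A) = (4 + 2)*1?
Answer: 118776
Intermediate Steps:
g(Y, A) = 6 (g(Y, A) = 6*1 = 6)
(g(13, 8)*202)*98 = (6*202)*98 = 1212*98 = 118776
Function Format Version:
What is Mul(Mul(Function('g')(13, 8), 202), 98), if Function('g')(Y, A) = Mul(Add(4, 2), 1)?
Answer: 118776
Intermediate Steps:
Function('g')(Y, A) = 6 (Function('g')(Y, A) = Mul(6, 1) = 6)
Mul(Mul(Function('g')(13, 8), 202), 98) = Mul(Mul(6, 202), 98) = Mul(1212, 98) = 118776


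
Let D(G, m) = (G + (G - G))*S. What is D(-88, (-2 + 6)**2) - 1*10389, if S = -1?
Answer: -10301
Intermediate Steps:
D(G, m) = -G (D(G, m) = (G + (G - G))*(-1) = (G + 0)*(-1) = G*(-1) = -G)
D(-88, (-2 + 6)**2) - 1*10389 = -1*(-88) - 1*10389 = 88 - 10389 = -10301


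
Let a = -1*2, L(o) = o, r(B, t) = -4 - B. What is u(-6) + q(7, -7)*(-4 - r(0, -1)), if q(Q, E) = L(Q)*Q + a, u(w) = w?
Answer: -6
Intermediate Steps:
a = -2
q(Q, E) = -2 + Q**2 (q(Q, E) = Q*Q - 2 = Q**2 - 2 = -2 + Q**2)
u(-6) + q(7, -7)*(-4 - r(0, -1)) = -6 + (-2 + 7**2)*(-4 - (-4 - 1*0)) = -6 + (-2 + 49)*(-4 - (-4 + 0)) = -6 + 47*(-4 - 1*(-4)) = -6 + 47*(-4 + 4) = -6 + 47*0 = -6 + 0 = -6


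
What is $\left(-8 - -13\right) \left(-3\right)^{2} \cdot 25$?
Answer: $1125$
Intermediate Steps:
$\left(-8 - -13\right) \left(-3\right)^{2} \cdot 25 = \left(-8 + 13\right) 9 \cdot 25 = 5 \cdot 9 \cdot 25 = 45 \cdot 25 = 1125$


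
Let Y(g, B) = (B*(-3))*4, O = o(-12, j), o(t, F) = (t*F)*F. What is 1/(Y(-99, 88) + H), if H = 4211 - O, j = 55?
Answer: 1/39455 ≈ 2.5345e-5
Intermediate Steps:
o(t, F) = t*F² (o(t, F) = (F*t)*F = t*F²)
O = -36300 (O = -12*55² = -12*3025 = -36300)
Y(g, B) = -12*B (Y(g, B) = -3*B*4 = -12*B)
H = 40511 (H = 4211 - 1*(-36300) = 4211 + 36300 = 40511)
1/(Y(-99, 88) + H) = 1/(-12*88 + 40511) = 1/(-1056 + 40511) = 1/39455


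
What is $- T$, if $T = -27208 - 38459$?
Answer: $65667$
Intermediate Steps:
$T = -65667$
$- T = \left(-1\right) \left(-65667\right) = 65667$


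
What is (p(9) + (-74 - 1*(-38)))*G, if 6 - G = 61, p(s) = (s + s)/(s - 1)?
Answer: 7425/4 ≈ 1856.3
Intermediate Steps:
p(s) = 2*s/(-1 + s) (p(s) = (2*s)/(-1 + s) = 2*s/(-1 + s))
G = -55 (G = 6 - 1*61 = 6 - 61 = -55)
(p(9) + (-74 - 1*(-38)))*G = (2*9/(-1 + 9) + (-74 - 1*(-38)))*(-55) = (2*9/8 + (-74 + 38))*(-55) = (2*9*(1/8) - 36)*(-55) = (9/4 - 36)*(-55) = -135/4*(-55) = 7425/4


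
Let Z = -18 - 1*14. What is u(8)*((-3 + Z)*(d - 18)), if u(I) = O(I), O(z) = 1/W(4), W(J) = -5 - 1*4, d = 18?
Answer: 0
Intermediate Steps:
Z = -32 (Z = -18 - 14 = -32)
W(J) = -9 (W(J) = -5 - 4 = -9)
O(z) = -⅑ (O(z) = 1/(-9) = -⅑)
u(I) = -⅑
u(8)*((-3 + Z)*(d - 18)) = -(-3 - 32)*(18 - 18)/9 = -(-35)*0/9 = -⅑*0 = 0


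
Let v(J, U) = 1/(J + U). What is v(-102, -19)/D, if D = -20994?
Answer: 1/2540274 ≈ 3.9366e-7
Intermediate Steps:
v(-102, -19)/D = 1/(-102 - 19*(-20994)) = -1/20994/(-121) = -1/121*(-1/20994) = 1/2540274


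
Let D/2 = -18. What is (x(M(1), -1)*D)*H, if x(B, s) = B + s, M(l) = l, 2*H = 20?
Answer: 0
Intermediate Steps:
H = 10 (H = (½)*20 = 10)
D = -36 (D = 2*(-18) = -36)
(x(M(1), -1)*D)*H = ((1 - 1)*(-36))*10 = (0*(-36))*10 = 0*10 = 0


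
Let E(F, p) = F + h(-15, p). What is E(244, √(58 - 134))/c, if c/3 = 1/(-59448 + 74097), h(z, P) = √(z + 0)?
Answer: 1191452 + 4883*I*√15 ≈ 1.1915e+6 + 18912.0*I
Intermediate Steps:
h(z, P) = √z
c = 1/4883 (c = 3/(-59448 + 74097) = 3/14649 = 3*(1/14649) = 1/4883 ≈ 0.00020479)
E(F, p) = F + I*√15 (E(F, p) = F + √(-15) = F + I*√15)
E(244, √(58 - 134))/c = (244 + I*√15)/(1/4883) = (244 + I*√15)*4883 = 1191452 + 4883*I*√15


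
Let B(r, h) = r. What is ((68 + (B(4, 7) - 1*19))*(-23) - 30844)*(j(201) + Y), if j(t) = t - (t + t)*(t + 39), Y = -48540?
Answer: 4643331597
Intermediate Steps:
j(t) = t - 2*t*(39 + t)
((68 + (B(4, 7) - 1*19))*(-23) - 30844)*(j(201) + Y) = ((68 + (4 - 1*19))*(-23) - 30844)*(-1*201*(77 + 2*201) - 48540) = ((68 + (4 - 19))*(-23) - 30844)*(-1*201*(77 + 402) - 48540) = ((68 - 15)*(-23) - 30844)*(-1*201*479 - 48540) = (53*(-23) - 30844)*(-96279 - 48540) = (-1219 - 30844)*(-144819) = -32063*(-144819) = 4643331597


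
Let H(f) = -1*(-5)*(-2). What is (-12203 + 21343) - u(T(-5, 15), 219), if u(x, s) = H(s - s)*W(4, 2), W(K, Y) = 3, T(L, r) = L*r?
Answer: 9170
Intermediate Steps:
H(f) = -10 (H(f) = 5*(-2) = -10)
u(x, s) = -30 (u(x, s) = -10*3 = -30)
(-12203 + 21343) - u(T(-5, 15), 219) = (-12203 + 21343) - 1*(-30) = 9140 + 30 = 9170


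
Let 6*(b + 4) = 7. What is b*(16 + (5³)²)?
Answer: -265897/6 ≈ -44316.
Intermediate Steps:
b = -17/6 (b = -4 + (⅙)*7 = -4 + 7/6 = -17/6 ≈ -2.8333)
b*(16 + (5³)²) = -17*(16 + (5³)²)/6 = -17*(16 + 125²)/6 = -17*(16 + 15625)/6 = -17/6*15641 = -265897/6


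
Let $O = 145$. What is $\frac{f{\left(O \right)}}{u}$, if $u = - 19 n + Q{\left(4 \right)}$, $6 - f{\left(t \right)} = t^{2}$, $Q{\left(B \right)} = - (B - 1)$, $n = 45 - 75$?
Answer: $- \frac{21019}{567} \approx -37.071$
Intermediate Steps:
$n = -30$
$Q{\left(B \right)} = 1 - B$ ($Q{\left(B \right)} = - (-1 + B) = 1 - B$)
$f{\left(t \right)} = 6 - t^{2}$
$u = 567$ ($u = \left(-19\right) \left(-30\right) + \left(1 - 4\right) = 570 + \left(1 - 4\right) = 570 - 3 = 567$)
$\frac{f{\left(O \right)}}{u} = \frac{6 - 145^{2}}{567} = \left(6 - 21025\right) \frac{1}{567} = \left(-21019\right) \frac{1}{567} = - \frac{21019}{567}$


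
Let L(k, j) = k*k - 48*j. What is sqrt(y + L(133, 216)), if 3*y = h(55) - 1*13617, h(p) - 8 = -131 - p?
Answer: 2*sqrt(6126)/3 ≈ 52.179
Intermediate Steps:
h(p) = -123 - p (h(p) = 8 + (-131 - p) = -123 - p)
L(k, j) = k**2 - 48*j
y = -13795/3 (y = ((-123 - 1*55) - 1*13617)/3 = ((-123 - 55) - 13617)/3 = (-178 - 13617)/3 = (1/3)*(-13795) = -13795/3 ≈ -4598.3)
sqrt(y + L(133, 216)) = sqrt(-13795/3 + (133**2 - 48*216)) = sqrt(-13795/3 + (17689 - 10368)) = sqrt(-13795/3 + 7321) = sqrt(8168/3) = 2*sqrt(6126)/3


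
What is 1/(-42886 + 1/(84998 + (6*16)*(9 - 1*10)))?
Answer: -84902/3641107171 ≈ -2.3318e-5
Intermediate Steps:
1/(-42886 + 1/(84998 + (6*16)*(9 - 1*10))) = 1/(-42886 + 1/(84998 + 96*(9 - 10))) = 1/(-42886 + 1/(84998 + 96*(-1))) = 1/(-42886 + 1/(84998 - 96)) = 1/(-42886 + 1/84902) = 1/(-3641107171/84902) = -84902/3641107171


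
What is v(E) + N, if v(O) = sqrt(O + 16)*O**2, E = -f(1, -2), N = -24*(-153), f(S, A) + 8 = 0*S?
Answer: 3672 + 128*sqrt(6) ≈ 3985.5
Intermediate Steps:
f(S, A) = -8 (f(S, A) = -8 + 0*S = -8 + 0 = -8)
N = 3672
E = 8 (E = -1*(-8) = 8)
v(O) = O**2*sqrt(16 + O) (v(O) = sqrt(16 + O)*O**2 = O**2*sqrt(16 + O))
v(E) + N = 8**2*sqrt(16 + 8) + 3672 = 64*sqrt(24) + 3672 = 64*(2*sqrt(6)) + 3672 = 128*sqrt(6) + 3672 = 3672 + 128*sqrt(6)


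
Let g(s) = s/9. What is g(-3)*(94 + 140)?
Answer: -78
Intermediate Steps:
g(s) = s/9 (g(s) = s*(⅑) = s/9)
g(-3)*(94 + 140) = ((⅑)*(-3))*(94 + 140) = -⅓*234 = -78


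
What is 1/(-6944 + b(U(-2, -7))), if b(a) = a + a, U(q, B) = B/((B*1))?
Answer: -1/6942 ≈ -0.00014405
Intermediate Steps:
U(q, B) = 1 (U(q, B) = B/B = 1)
b(a) = 2*a
1/(-6944 + b(U(-2, -7))) = 1/(-6944 + 2*1) = 1/(-6944 + 2) = 1/(-6942) = -1/6942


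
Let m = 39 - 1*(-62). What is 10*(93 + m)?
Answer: 1940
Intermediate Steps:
m = 101 (m = 39 + 62 = 101)
10*(93 + m) = 10*(93 + 101) = 10*194 = 1940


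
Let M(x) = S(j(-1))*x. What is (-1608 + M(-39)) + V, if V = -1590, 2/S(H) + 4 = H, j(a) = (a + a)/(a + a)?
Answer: -3172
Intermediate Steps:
j(a) = 1 (j(a) = (2*a)/((2*a)) = (2*a)*(1/(2*a)) = 1)
S(H) = 2/(-4 + H)
M(x) = -2*x/3 (M(x) = (2/(-4 + 1))*x = (2/(-3))*x = (2*(-1/3))*x = -2*x/3)
(-1608 + M(-39)) + V = (-1608 - 2/3*(-39)) - 1590 = (-1608 + 26) - 1590 = -1582 - 1590 = -3172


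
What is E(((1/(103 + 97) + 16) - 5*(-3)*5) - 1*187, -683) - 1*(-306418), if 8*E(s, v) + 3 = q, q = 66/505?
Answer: 1237927271/4040 ≈ 3.0642e+5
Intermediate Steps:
q = 66/505 (q = 66*(1/505) = 66/505 ≈ 0.13069)
E(s, v) = -1449/4040 (E(s, v) = -3/8 + (1/8)*(66/505) = -3/8 + 33/2020 = -1449/4040)
E(((1/(103 + 97) + 16) - 5*(-3)*5) - 1*187, -683) - 1*(-306418) = -1449/4040 - 1*(-306418) = -1449/4040 + 306418 = 1237927271/4040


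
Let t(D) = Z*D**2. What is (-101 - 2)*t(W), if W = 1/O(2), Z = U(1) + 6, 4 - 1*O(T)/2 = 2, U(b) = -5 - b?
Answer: 0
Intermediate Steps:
O(T) = 4 (O(T) = 8 - 2*2 = 8 - 4 = 4)
Z = 0 (Z = (-5 - 1*1) + 6 = (-5 - 1) + 6 = -6 + 6 = 0)
W = 1/4 ≈ 0.25000
t(D) = 0 (t(D) = 0*D**2 = 0)
(-101 - 2)*t(W) = (-101 - 2)*0 = -103*0 = 0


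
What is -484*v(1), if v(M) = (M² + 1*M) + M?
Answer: -1452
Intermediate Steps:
v(M) = M² + 2*M (v(M) = (M² + M) + M = (M + M²) + M = M² + 2*M)
-484*v(1) = -484*(2 + 1) = -484*3 = -1452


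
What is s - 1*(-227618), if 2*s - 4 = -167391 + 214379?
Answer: 251114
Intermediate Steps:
s = 23496 (s = 2 + (-167391 + 214379)/2 = 2 + (½)*46988 = 2 + 23494 = 23496)
s - 1*(-227618) = 23496 - 1*(-227618) = 23496 + 227618 = 251114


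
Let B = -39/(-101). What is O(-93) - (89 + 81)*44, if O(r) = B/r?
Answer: -23419893/3131 ≈ -7480.0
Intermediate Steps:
B = 39/101 (B = -39*(-1/101) = 39/101 ≈ 0.38614)
O(r) = 39/(101*r)
O(-93) - (89 + 81)*44 = (39/101)/(-93) - (89 + 81)*44 = (39/101)*(-1/93) - 170*44 = -13/3131 - 1*7480 = -13/3131 - 7480 = -23419893/3131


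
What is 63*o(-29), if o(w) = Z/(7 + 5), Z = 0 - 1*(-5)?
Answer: 105/4 ≈ 26.250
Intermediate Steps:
Z = 5 (Z = 0 + 5 = 5)
o(w) = 5/12 (o(w) = 5/(7 + 5) = 5/12)
63*o(-29) = 63*(5/12) = 105/4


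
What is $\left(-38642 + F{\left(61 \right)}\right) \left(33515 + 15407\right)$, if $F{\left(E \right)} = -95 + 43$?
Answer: $-1892987868$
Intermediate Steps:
$F{\left(E \right)} = -52$
$\left(-38642 + F{\left(61 \right)}\right) \left(33515 + 15407\right) = \left(-38642 - 52\right) \left(33515 + 15407\right) = \left(-38694\right) 48922 = -1892987868$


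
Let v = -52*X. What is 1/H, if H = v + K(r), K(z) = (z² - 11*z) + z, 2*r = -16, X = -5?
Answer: 1/404 ≈ 0.0024752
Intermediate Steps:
r = -8 (r = (½)*(-16) = -8)
K(z) = z² - 10*z
v = 260 (v = -52*(-5) = 260)
H = 404 (H = 260 - 8*(-10 - 8) = 260 - 8*(-18) = 260 + 144 = 404)
1/H = 1/404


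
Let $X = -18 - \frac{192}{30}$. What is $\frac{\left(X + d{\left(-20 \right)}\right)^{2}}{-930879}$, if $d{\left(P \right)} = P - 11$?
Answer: $- \frac{76729}{23271975} \approx -0.0032971$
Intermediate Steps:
$d{\left(P \right)} = -11 + P$ ($d{\left(P \right)} = P - 11 = -11 + P$)
$X = - \frac{122}{5}$ ($X = -18 - \frac{32}{5} = - \frac{122}{5} \approx -24.4$)
$\frac{\left(X + d{\left(-20 \right)}\right)^{2}}{-930879} = \frac{\left(- \frac{122}{5} - 31\right)^{2}}{-930879} = \left(- \frac{122}{5} - 31\right)^{2} \left(- \frac{1}{930879}\right) = \left(- \frac{277}{5}\right)^{2} \left(- \frac{1}{930879}\right) = \frac{76729}{25} \left(- \frac{1}{930879}\right) = - \frac{76729}{23271975}$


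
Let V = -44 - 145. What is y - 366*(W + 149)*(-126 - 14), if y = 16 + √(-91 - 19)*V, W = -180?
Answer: -1588424 - 189*I*√110 ≈ -1.5884e+6 - 1982.2*I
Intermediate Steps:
V = -189
y = 16 - 189*I*√110 (y = 16 + √(-91 - 19)*(-189) = 16 + √(-110)*(-189) = 16 + (I*√110)*(-189) = 16 - 189*I*√110 ≈ 16.0 - 1982.2*I)
y - 366*(W + 149)*(-126 - 14) = (16 - 189*I*√110) - 366*(-180 + 149)*(-126 - 14) = (16 - 189*I*√110) - 366*(-31*(-140)) = (16 - 189*I*√110) - 366*4340 = (16 - 189*I*√110) - 1*1588440 = (16 - 189*I*√110) - 1588440 = -1588424 - 189*I*√110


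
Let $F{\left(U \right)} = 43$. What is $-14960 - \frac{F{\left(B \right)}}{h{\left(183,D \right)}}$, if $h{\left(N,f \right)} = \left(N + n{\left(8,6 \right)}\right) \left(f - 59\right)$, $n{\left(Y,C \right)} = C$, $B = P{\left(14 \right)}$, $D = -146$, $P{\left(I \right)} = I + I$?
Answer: $- \frac{579625157}{38745} \approx -14960.0$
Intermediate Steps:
$P{\left(I \right)} = 2 I$
$B = 28$ ($B = 2 \cdot 14 = 28$)
$h{\left(N,f \right)} = \left(-59 + f\right) \left(6 + N\right)$ ($h{\left(N,f \right)} = \left(N + 6\right) \left(f - 59\right) = \left(6 + N\right) \left(-59 + f\right) = \left(-59 + f\right) \left(6 + N\right)$)
$-14960 - \frac{F{\left(B \right)}}{h{\left(183,D \right)}} = -14960 - \frac{43}{-354 - 10797 + 6 \left(-146\right) + 183 \left(-146\right)} = -14960 - \frac{43}{-354 - 10797 - 876 - 26718} = -14960 - \frac{43}{-38745} = -14960 - 43 \left(- \frac{1}{38745}\right) = -14960 - - \frac{43}{38745} = -14960 + \frac{43}{38745} = - \frac{579625157}{38745}$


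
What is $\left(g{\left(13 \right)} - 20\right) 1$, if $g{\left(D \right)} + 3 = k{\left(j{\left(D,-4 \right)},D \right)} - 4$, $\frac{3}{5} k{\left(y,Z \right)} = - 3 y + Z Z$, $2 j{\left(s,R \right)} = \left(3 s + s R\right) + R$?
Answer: $\frac{1783}{6} \approx 297.17$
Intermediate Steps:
$j{\left(s,R \right)} = \frac{R}{2} + \frac{3 s}{2} + \frac{R s}{2}$ ($j{\left(s,R \right)} = \frac{\left(3 s + s R\right) + R}{2} = \frac{\left(3 s + R s\right) + R}{2} = \frac{R + 3 s + R s}{2} = \frac{R}{2} + \frac{3 s}{2} + \frac{R s}{2}$)
$k{\left(y,Z \right)} = - 5 y + \frac{5 Z^{2}}{3}$ ($k{\left(y,Z \right)} = \frac{5 \left(- 3 y + Z Z\right)}{3} = \frac{5 \left(- 3 y + Z^{2}\right)}{3} = \frac{5 \left(Z^{2} - 3 y\right)}{3} = - 5 y + \frac{5 Z^{2}}{3}$)
$g{\left(D \right)} = 3 + \frac{5 D}{2} + \frac{5 D^{2}}{3}$ ($g{\left(D \right)} = -3 - \left(4 + 5 \left(\frac{1}{2} \left(-4\right) + \frac{3 D}{2} + \frac{1}{2} \left(-4\right) D\right) - \frac{5 D^{2}}{3}\right) = -3 - \left(4 + 5 \left(-2 + \frac{3 D}{2} - 2 D\right) - \frac{5 D^{2}}{3}\right) = -3 - \left(4 + 5 \left(-2 - \frac{D}{2}\right) - \frac{5 D^{2}}{3}\right) = -3 - \left(-6 - \frac{5 D}{2} - \frac{5 D^{2}}{3}\right) = -3 + \left(6 + \frac{5 D}{2} + \frac{5 D^{2}}{3}\right) = 3 + \frac{5 D}{2} + \frac{5 D^{2}}{3}$)
$\left(g{\left(13 \right)} - 20\right) 1 = \left(\left(3 + \frac{5}{2} \cdot 13 + \frac{5 \cdot 13^{2}}{3}\right) - 20\right) 1 = \left(\left(3 + \frac{65}{2} + \frac{5}{3} \cdot 169\right) - 20\right) 1 = \left(\left(3 + \frac{65}{2} + \frac{845}{3}\right) - 20\right) 1 = \left(\frac{1903}{6} - 20\right) 1 = \frac{1783}{6} \cdot 1 = \frac{1783}{6}$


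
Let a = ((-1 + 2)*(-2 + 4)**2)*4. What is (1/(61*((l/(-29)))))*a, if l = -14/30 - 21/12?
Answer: 27840/8113 ≈ 3.4315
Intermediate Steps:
l = -133/60 (l = -14*1/30 - 21*1/12 = -7/15 - 7/4 = -133/60 ≈ -2.2167)
a = 16 (a = (1*2**2)*4 = (1*4)*4 = 4*4 = 16)
(1/(61*((l/(-29)))))*a = (1/(61*((-133/60/(-29)))))*16 = (1/(61*((-133/60*(-1/29)))))*16 = (1/(61*(133/1740)))*16 = ((1/61)*(1740/133))*16 = (1740/8113)*16 = 27840/8113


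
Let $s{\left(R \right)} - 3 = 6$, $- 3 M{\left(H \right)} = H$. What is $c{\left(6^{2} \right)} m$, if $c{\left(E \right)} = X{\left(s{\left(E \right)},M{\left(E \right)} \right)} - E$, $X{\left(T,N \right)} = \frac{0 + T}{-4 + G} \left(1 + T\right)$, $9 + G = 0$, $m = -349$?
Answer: $\frac{194742}{13} \approx 14980.0$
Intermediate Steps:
$M{\left(H \right)} = - \frac{H}{3}$
$G = -9$ ($G = -9 + 0 = -9$)
$s{\left(R \right)} = 9$ ($s{\left(R \right)} = 3 + 6 = 9$)
$X{\left(T,N \right)} = - \frac{T \left(1 + T\right)}{13}$ ($X{\left(T,N \right)} = \frac{0 + T}{-4 - 9} \left(1 + T\right) = \frac{T}{-13} \left(1 + T\right) = T \left(- \frac{1}{13}\right) \left(1 + T\right) = - \frac{T}{13} \left(1 + T\right) = - \frac{T \left(1 + T\right)}{13}$)
$c{\left(E \right)} = - \frac{90}{13} - E$ ($c{\left(E \right)} = \left(- \frac{1}{13}\right) 9 \left(1 + 9\right) - E = \left(- \frac{1}{13}\right) 9 \cdot 10 - E = - \frac{90}{13} - E$)
$c{\left(6^{2} \right)} m = \left(- \frac{90}{13} - 6^{2}\right) \left(-349\right) = \left(- \frac{90}{13} - 36\right) \left(-349\right) = \left(- \frac{558}{13}\right) \left(-349\right) = \frac{194742}{13}$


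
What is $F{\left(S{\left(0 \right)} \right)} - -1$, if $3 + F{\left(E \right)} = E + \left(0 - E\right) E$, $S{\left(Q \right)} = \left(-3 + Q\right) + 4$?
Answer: $-2$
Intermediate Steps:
$S{\left(Q \right)} = 1 + Q$
$F{\left(E \right)} = -3 + E - E^{2}$ ($F{\left(E \right)} = -3 + \left(E + \left(0 - E\right) E\right) = -3 + \left(E + - E E\right) = -3 - \left(E^{2} - E\right) = -3 + E - E^{2}$)
$F{\left(S{\left(0 \right)} \right)} - -1 = \left(-3 + \left(1 + 0\right) - \left(1 + 0\right)^{2}\right) - -1 = \left(-3 + 1 - 1^{2}\right) + 1 = \left(-3 + 1 - 1\right) + 1 = -3 + 1 = -2$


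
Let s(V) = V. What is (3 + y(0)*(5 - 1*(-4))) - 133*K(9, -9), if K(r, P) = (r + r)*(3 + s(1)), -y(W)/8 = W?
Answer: -9573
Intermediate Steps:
y(W) = -8*W
K(r, P) = 8*r (K(r, P) = (r + r)*(3 + 1) = (2*r)*4 = 8*r)
(3 + y(0)*(5 - 1*(-4))) - 133*K(9, -9) = (3 + (-8*0)*(5 - 1*(-4))) - 1064*9 = (3 + 0*(5 + 4)) - 133*72 = (3 + 0*9) - 9576 = (3 + 0) - 9576 = 3 - 9576 = -9573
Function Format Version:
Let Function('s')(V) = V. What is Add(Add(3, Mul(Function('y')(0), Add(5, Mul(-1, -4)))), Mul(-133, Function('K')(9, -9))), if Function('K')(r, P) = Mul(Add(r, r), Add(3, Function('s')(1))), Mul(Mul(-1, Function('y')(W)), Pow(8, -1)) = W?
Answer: -9573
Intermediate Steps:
Function('y')(W) = Mul(-8, W)
Function('K')(r, P) = Mul(8, r) (Function('K')(r, P) = Mul(Add(r, r), Add(3, 1)) = Mul(Mul(2, r), 4) = Mul(8, r))
Add(Add(3, Mul(Function('y')(0), Add(5, Mul(-1, -4)))), Mul(-133, Function('K')(9, -9))) = Add(Add(3, Mul(Mul(-8, 0), Add(5, Mul(-1, -4)))), Mul(-133, Mul(8, 9))) = Add(Add(3, Mul(0, Add(5, 4))), Mul(-133, 72)) = Add(Add(3, Mul(0, 9)), -9576) = Add(Add(3, 0), -9576) = Add(3, -9576) = -9573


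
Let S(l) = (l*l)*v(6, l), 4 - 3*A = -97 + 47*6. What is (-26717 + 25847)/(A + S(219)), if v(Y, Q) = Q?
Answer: -1305/15755098 ≈ -8.2830e-5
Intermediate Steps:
A = -181/3 (A = 4/3 - (-97 + 47*6)/3 = 4/3 - (-97 + 282)/3 = 4/3 - ⅓*185 = 4/3 - 185/3 = -181/3 ≈ -60.333)
S(l) = l³ (S(l) = (l*l)*l = l²*l = l³)
(-26717 + 25847)/(A + S(219)) = (-26717 + 25847)/(-181/3 + 219³) = -870/(-181/3 + 10503459) = -870/31510196/3 = -870*3/31510196 = -1305/15755098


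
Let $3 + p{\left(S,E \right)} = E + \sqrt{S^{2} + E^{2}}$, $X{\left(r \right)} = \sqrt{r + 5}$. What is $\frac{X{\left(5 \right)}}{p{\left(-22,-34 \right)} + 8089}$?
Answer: $- \frac{5 \sqrt{41}}{16208266} + \frac{2013 \sqrt{10}}{16208266} \approx 0.00039077$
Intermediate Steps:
$X{\left(r \right)} = \sqrt{5 + r}$
$p{\left(S,E \right)} = -3 + E + \sqrt{E^{2} + S^{2}}$ ($p{\left(S,E \right)} = -3 + \left(E + \sqrt{S^{2} + E^{2}}\right) = -3 + \left(E + \sqrt{E^{2} + S^{2}}\right) = -3 + E + \sqrt{E^{2} + S^{2}}$)
$\frac{X{\left(5 \right)}}{p{\left(-22,-34 \right)} + 8089} = \frac{\sqrt{5 + 5}}{\left(-3 - 34 + \sqrt{\left(-34\right)^{2} + \left(-22\right)^{2}}\right) + 8089} = \frac{\sqrt{10}}{\left(-3 - 34 + \sqrt{1156 + 484}\right) + 8089} = \frac{\sqrt{10}}{\left(-3 - 34 + \sqrt{1640}\right) + 8089} = \frac{\sqrt{10}}{\left(-3 - 34 + 2 \sqrt{410}\right) + 8089} = \frac{\sqrt{10}}{\left(-37 + 2 \sqrt{410}\right) + 8089} = \frac{\sqrt{10}}{8052 + 2 \sqrt{410}}$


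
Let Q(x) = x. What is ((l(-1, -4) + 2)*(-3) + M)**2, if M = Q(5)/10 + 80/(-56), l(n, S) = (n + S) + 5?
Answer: 9409/196 ≈ 48.005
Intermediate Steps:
l(n, S) = 5 + S + n (l(n, S) = (S + n) + 5 = 5 + S + n)
M = -13/14 (M = 5/10 + 80/(-56) = 5*(1/10) + 80*(-1/56) = 1/2 - 10/7 = -13/14 ≈ -0.92857)
((l(-1, -4) + 2)*(-3) + M)**2 = (((5 - 4 - 1) + 2)*(-3) - 13/14)**2 = ((0 + 2)*(-3) - 13/14)**2 = (2*(-3) - 13/14)**2 = (-6 - 13/14)**2 = (-97/14)**2 = 9409/196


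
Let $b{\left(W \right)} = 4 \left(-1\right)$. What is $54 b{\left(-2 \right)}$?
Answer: $-216$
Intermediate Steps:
$b{\left(W \right)} = -4$
$54 b{\left(-2 \right)} = 54 \left(-4\right) = -216$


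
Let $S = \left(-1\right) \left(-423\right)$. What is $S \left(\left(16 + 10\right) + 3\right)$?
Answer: $12267$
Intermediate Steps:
$S = 423$
$S \left(\left(16 + 10\right) + 3\right) = 423 \left(\left(16 + 10\right) + 3\right) = 423 \left(26 + 3\right) = 423 \cdot 29 = 12267$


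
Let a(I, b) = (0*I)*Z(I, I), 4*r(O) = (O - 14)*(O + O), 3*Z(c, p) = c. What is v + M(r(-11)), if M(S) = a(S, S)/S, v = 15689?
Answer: 15689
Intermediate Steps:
Z(c, p) = c/3
r(O) = O*(-14 + O)/2 (r(O) = ((O - 14)*(O + O))/4 = ((-14 + O)*(2*O))/4 = (2*O*(-14 + O))/4 = O*(-14 + O)/2)
a(I, b) = 0 (a(I, b) = (0*I)*(I/3) = 0*(I/3) = 0)
M(S) = 0 (M(S) = 0/S = 0)
v + M(r(-11)) = 15689 + 0 = 15689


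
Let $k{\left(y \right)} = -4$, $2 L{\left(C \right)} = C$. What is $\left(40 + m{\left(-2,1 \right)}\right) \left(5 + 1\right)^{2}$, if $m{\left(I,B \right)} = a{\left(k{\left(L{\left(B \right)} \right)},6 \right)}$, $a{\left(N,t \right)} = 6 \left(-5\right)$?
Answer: $360$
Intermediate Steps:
$L{\left(C \right)} = \frac{C}{2}$
$a{\left(N,t \right)} = -30$
$m{\left(I,B \right)} = -30$
$\left(40 + m{\left(-2,1 \right)}\right) \left(5 + 1\right)^{2} = \left(40 - 30\right) \left(5 + 1\right)^{2} = 10 \cdot 6^{2} = 10 \cdot 36 = 360$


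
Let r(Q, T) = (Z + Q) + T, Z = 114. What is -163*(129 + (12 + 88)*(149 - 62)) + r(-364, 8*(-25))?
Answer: -1439577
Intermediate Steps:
r(Q, T) = 114 + Q + T (r(Q, T) = (114 + Q) + T = 114 + Q + T)
-163*(129 + (12 + 88)*(149 - 62)) + r(-364, 8*(-25)) = -163*(129 + (12 + 88)*(149 - 62)) + (114 - 364 + 8*(-25)) = -163*(129 + 100*87) + (114 - 364 - 200) = -163*(129 + 8700) - 450 = -163*8829 - 450 = -1439127 - 450 = -1439577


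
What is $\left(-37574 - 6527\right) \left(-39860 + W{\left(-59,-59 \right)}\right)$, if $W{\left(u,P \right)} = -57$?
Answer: $1760379617$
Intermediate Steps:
$\left(-37574 - 6527\right) \left(-39860 + W{\left(-59,-59 \right)}\right) = \left(-37574 - 6527\right) \left(-39860 - 57\right) = \left(-44101\right) \left(-39917\right) = 1760379617$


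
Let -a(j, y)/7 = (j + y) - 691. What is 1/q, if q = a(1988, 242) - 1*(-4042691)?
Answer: 1/4031918 ≈ 2.4802e-7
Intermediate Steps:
a(j, y) = 4837 - 7*j - 7*y (a(j, y) = -7*((j + y) - 691) = -7*(-691 + j + y) = 4837 - 7*j - 7*y)
q = 4031918 (q = (4837 - 7*1988 - 7*242) - 1*(-4042691) = (4837 - 13916 - 1694) + 4042691 = -10773 + 4042691 = 4031918)
1/q = 1/4031918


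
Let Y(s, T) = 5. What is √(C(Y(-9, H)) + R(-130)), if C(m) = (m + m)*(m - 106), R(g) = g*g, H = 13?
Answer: √15890 ≈ 126.06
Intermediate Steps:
R(g) = g²
C(m) = 2*m*(-106 + m) (C(m) = (2*m)*(-106 + m) = 2*m*(-106 + m))
√(C(Y(-9, H)) + R(-130)) = √(2*5*(-106 + 5) + (-130)²) = √(2*5*(-101) + 16900) = √(-1010 + 16900) = √15890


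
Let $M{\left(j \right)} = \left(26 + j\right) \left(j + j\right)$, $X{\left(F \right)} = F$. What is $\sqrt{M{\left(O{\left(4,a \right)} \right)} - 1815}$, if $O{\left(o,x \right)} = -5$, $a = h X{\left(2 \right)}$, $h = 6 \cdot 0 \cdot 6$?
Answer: $45 i \approx 45.0 i$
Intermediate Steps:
$h = 0$ ($h = 0 \cdot 6 = 0$)
$a = 0$ ($a = 0 \cdot 2 = 0$)
$M{\left(j \right)} = 2 j \left(26 + j\right)$ ($M{\left(j \right)} = \left(26 + j\right) 2 j = 2 j \left(26 + j\right)$)
$\sqrt{M{\left(O{\left(4,a \right)} \right)} - 1815} = \sqrt{2 \left(-5\right) \left(26 - 5\right) - 1815} = \sqrt{2 \left(-5\right) 21 - 1815} = \sqrt{-210 - 1815} = \sqrt{-2025} = 45 i$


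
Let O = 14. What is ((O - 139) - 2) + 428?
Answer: 301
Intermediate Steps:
((O - 139) - 2) + 428 = ((14 - 139) - 2) + 428 = (-125 - 2) + 428 = -127 + 428 = 301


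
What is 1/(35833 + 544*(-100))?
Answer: -1/18567 ≈ -5.3859e-5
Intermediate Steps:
1/(35833 + 544*(-100)) = 1/(35833 - 54400) = 1/(-18567) = -1/18567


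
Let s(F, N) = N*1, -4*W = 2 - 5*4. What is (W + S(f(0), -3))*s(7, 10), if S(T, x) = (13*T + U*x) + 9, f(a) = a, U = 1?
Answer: 105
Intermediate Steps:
W = 9/2 (W = -(2 - 5*4)/4 = -(2 - 20)/4 = -¼*(-18) = 9/2 ≈ 4.5000)
S(T, x) = 9 + x + 13*T (S(T, x) = (13*T + 1*x) + 9 = (13*T + x) + 9 = (x + 13*T) + 9 = 9 + x + 13*T)
s(F, N) = N
(W + S(f(0), -3))*s(7, 10) = (9/2 + (9 - 3 + 13*0))*10 = (9/2 + (9 - 3 + 0))*10 = (9/2 + 6)*10 = (21/2)*10 = 105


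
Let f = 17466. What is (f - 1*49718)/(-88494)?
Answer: 16126/44247 ≈ 0.36445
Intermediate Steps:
(f - 1*49718)/(-88494) = (17466 - 1*49718)/(-88494) = (17466 - 49718)*(-1/88494) = -32252*(-1/88494) = 16126/44247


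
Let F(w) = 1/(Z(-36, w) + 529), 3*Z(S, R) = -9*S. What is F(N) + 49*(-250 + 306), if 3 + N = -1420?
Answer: 1747929/637 ≈ 2744.0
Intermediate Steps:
N = -1423 (N = -3 - 1420 = -1423)
Z(S, R) = -3*S (Z(S, R) = (-9*S)/3 = -3*S)
F(w) = 1/637 (F(w) = 1/(-3*(-36) + 529) = 1/(108 + 529) = 1/637)
F(N) + 49*(-250 + 306) = 1/637 + 49*(-250 + 306) = 1/637 + 49*56 = 1/637 + 2744 = 1747929/637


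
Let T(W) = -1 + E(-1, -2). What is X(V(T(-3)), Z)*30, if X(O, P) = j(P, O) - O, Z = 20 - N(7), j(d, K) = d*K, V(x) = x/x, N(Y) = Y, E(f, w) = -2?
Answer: 360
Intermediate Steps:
T(W) = -3 (T(W) = -1 - 2 = -3)
V(x) = 1
j(d, K) = K*d
Z = 13 (Z = 20 - 1*7 = 20 - 7 = 13)
X(O, P) = -O + O*P (X(O, P) = O*P - O = -O + O*P)
X(V(T(-3)), Z)*30 = (1*(-1 + 13))*30 = (1*12)*30 = 12*30 = 360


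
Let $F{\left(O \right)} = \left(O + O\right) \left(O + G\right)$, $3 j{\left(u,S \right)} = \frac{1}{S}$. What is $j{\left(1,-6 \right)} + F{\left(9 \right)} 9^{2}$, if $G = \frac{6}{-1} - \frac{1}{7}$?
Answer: $\frac{524873}{126} \approx 4165.7$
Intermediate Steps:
$G = - \frac{43}{7}$ ($G = 6 \left(-1\right) - \frac{1}{7} = -6 - \frac{1}{7} = - \frac{43}{7} \approx -6.1429$)
$j{\left(u,S \right)} = \frac{1}{3 S}$
$F{\left(O \right)} = 2 O \left(- \frac{43}{7} + O\right)$ ($F{\left(O \right)} = \left(O + O\right) \left(O - \frac{43}{7}\right) = 2 O \left(- \frac{43}{7} + O\right)$)
$j{\left(1,-6 \right)} + F{\left(9 \right)} 9^{2} = \frac{1}{3 \left(-6\right)} + \frac{2}{7} \cdot 9 \left(-43 + 7 \cdot 9\right) 9^{2} = \frac{1}{3} \left(- \frac{1}{6}\right) + \frac{2}{7} \cdot 9 \left(-43 + 63\right) 81 = - \frac{1}{18} + \frac{2}{7} \cdot 9 \cdot 20 \cdot 81 = - \frac{1}{18} + \frac{360}{7} \cdot 81 = - \frac{1}{18} + \frac{29160}{7} = \frac{524873}{126}$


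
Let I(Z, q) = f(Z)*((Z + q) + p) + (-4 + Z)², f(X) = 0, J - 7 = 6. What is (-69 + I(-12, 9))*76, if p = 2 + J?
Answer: 14212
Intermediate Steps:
J = 13 (J = 7 + 6 = 13)
p = 15 (p = 2 + 13 = 15)
I(Z, q) = (-4 + Z)² (I(Z, q) = 0*((Z + q) + 15) + (-4 + Z)² = 0*(15 + Z + q) + (-4 + Z)² = 0 + (-4 + Z)² = (-4 + Z)²)
(-69 + I(-12, 9))*76 = (-69 + (-4 - 12)²)*76 = (-69 + (-16)²)*76 = (-69 + 256)*76 = 187*76 = 14212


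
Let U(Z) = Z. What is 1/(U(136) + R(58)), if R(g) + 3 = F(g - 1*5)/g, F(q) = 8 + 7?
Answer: 58/7729 ≈ 0.0075042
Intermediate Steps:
F(q) = 15
R(g) = -3 + 15/g
1/(U(136) + R(58)) = 1/(136 + (-3 + 15/58)) = 1/(136 - 159/58) = 1/(7729/58) = 58/7729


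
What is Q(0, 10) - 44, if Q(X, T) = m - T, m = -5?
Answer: -59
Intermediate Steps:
Q(X, T) = -5 - T
Q(0, 10) - 44 = (-5 - 1*10) - 44 = (-5 - 10) - 44 = -15 - 44 = -59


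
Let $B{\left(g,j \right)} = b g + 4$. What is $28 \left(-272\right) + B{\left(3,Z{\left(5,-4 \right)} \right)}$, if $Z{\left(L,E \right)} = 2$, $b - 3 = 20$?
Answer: $-7543$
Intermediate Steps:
$b = 23$ ($b = 3 + 20 = 23$)
$B{\left(g,j \right)} = 4 + 23 g$ ($B{\left(g,j \right)} = 23 g + 4 = 4 + 23 g$)
$28 \left(-272\right) + B{\left(3,Z{\left(5,-4 \right)} \right)} = 28 \left(-272\right) + \left(4 + 23 \cdot 3\right) = -7616 + \left(4 + 69\right) = -7616 + 73 = -7543$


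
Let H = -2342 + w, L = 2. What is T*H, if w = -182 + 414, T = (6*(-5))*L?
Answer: 126600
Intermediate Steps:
T = -60 (T = (6*(-5))*2 = -30*2 = -60)
w = 232
H = -2110 (H = -2342 + 232 = -2110)
T*H = -60*(-2110) = 126600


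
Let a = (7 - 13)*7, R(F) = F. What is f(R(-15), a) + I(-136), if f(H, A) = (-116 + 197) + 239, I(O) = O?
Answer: 184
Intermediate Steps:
a = -42 (a = -6*7 = -42)
f(H, A) = 320 (f(H, A) = 81 + 239 = 320)
f(R(-15), a) + I(-136) = 320 - 136 = 184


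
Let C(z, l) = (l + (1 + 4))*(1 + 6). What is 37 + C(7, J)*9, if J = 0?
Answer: 352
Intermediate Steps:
C(z, l) = 35 + 7*l (C(z, l) = (l + 5)*7 = (5 + l)*7 = 35 + 7*l)
37 + C(7, J)*9 = 37 + (35 + 7*0)*9 = 37 + (35 + 0)*9 = 37 + 35*9 = 37 + 315 = 352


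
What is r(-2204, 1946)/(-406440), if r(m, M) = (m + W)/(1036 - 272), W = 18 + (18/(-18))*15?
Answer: 2201/310520160 ≈ 7.0881e-6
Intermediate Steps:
W = 3 (W = 18 + (18*(-1/18))*15 = 18 - 1*15 = 18 - 15 = 3)
r(m, M) = 3/764 + m/764 (r(m, M) = (m + 3)/(1036 - 272) = (3 + m)/764 = (3 + m)*(1/764) = 3/764 + m/764)
r(-2204, 1946)/(-406440) = (3/764 + (1/764)*(-2204))/(-406440) = (3/764 - 551/191)*(-1/406440) = -2201/764*(-1/406440) = 2201/310520160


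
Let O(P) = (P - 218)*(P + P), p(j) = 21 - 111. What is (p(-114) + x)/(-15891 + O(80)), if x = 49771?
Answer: -49681/37971 ≈ -1.3084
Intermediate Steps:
p(j) = -90
O(P) = 2*P*(-218 + P) (O(P) = (-218 + P)*(2*P) = 2*P*(-218 + P))
(p(-114) + x)/(-15891 + O(80)) = (-90 + 49771)/(-15891 + 2*80*(-218 + 80)) = 49681/(-15891 + 2*80*(-138)) = 49681/(-15891 - 22080) = 49681/(-37971) = 49681*(-1/37971) = -49681/37971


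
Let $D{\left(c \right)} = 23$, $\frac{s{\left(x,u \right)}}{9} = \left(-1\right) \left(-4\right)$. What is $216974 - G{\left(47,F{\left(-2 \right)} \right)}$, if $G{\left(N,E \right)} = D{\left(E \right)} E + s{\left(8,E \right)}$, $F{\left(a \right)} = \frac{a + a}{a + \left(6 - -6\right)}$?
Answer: $\frac{1084736}{5} \approx 2.1695 \cdot 10^{5}$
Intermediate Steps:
$s{\left(x,u \right)} = 36$ ($s{\left(x,u \right)} = 9 \left(\left(-1\right) \left(-4\right)\right) = 9 \cdot 4 = 36$)
$F{\left(a \right)} = \frac{2 a}{12 + a}$ ($F{\left(a \right)} = \frac{2 a}{a + \left(6 + 6\right)} = \frac{2 a}{a + 12} = \frac{2 a}{12 + a}$)
$G{\left(N,E \right)} = 36 + 23 E$ ($G{\left(N,E \right)} = 23 E + 36 = 36 + 23 E$)
$216974 - G{\left(47,F{\left(-2 \right)} \right)} = 216974 - \left(36 + 23 \cdot 2 \left(-2\right) \frac{1}{12 - 2}\right) = 216974 - \left(36 + 23 \cdot 2 \left(-2\right) \frac{1}{10}\right) = 216974 - \left(36 + 23 \left(- \frac{2}{5}\right)\right) = 216974 - \left(36 - \frac{46}{5}\right) = 216974 - \frac{134}{5} = \frac{1084736}{5}$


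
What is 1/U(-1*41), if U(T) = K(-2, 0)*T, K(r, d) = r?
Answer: 1/82 ≈ 0.012195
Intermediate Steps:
U(T) = -2*T
1/U(-1*41) = 1/(-(-2)*41) = 1/(-2*(-41)) = 1/82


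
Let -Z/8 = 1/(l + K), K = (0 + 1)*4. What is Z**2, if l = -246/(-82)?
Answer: 64/49 ≈ 1.3061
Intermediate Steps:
K = 4 (K = 1*4 = 4)
l = 3 (l = -246*(-1/82) = 3)
Z = -8/7 (Z = -8/(3 + 4) = -8/7 ≈ -1.1429)
Z**2 = (-8/7)**2 = 64/49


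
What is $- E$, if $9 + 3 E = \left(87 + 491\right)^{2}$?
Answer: $- \frac{334075}{3} \approx -1.1136 \cdot 10^{5}$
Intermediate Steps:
$E = \frac{334075}{3}$ ($E = -3 + \frac{\left(87 + 491\right)^{2}}{3} = -3 + \frac{578^{2}}{3} = -3 + \frac{1}{3} \cdot 334084 = -3 + \frac{334084}{3} = \frac{334075}{3} \approx 1.1136 \cdot 10^{5}$)
$- E = \left(-1\right) \frac{334075}{3} = - \frac{334075}{3}$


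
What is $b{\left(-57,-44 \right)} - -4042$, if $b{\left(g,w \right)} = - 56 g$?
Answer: $7234$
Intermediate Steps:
$b{\left(-57,-44 \right)} - -4042 = \left(-56\right) \left(-57\right) - -4042 = 3192 + 4042 = 7234$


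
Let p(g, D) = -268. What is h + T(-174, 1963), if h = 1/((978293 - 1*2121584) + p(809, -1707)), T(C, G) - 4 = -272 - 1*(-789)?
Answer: 595794238/1143559 ≈ 521.00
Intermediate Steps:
T(C, G) = 521 (T(C, G) = 4 + (-272 - 1*(-789)) = 4 + (-272 + 789) = 4 + 517 = 521)
h = -1/1143559 (h = 1/((978293 - 1*2121584) - 268) = 1/((978293 - 2121584) - 268) = 1/(-1143291 - 268) = 1/(-1143559) = -1/1143559 ≈ -8.7446e-7)
h + T(-174, 1963) = -1/1143559 + 521 = 595794238/1143559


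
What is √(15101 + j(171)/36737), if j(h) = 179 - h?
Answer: 3*√2264490905885/36737 ≈ 122.89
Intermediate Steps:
√(15101 + j(171)/36737) = √(15101 + (179 - 1*171)/36737) = √(15101 + (179 - 171)*(1/36737)) = √(15101 + 8*(1/36737)) = √(15101 + 8/36737) = √(554765445/36737) = 3*√2264490905885/36737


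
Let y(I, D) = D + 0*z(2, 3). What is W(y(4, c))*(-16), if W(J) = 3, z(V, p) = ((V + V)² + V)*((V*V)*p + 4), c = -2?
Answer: -48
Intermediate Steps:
z(V, p) = (4 + p*V²)*(V + 4*V²) (z(V, p) = ((2*V)² + V)*(V²*p + 4) = (4*V² + V)*(p*V² + 4) = (V + 4*V²)*(4 + p*V²) = (4 + p*V²)*(V + 4*V²))
y(I, D) = D (y(I, D) = D + 0*(2*(4 + 16*2 + 3*2² + 4*3*2³)) = D + 0*(2*(4 + 32 + 3*4 + 4*3*8)) = D + 0*(2*(4 + 32 + 12 + 96)) = D + 0*(2*144) = D + 0*288 = D + 0 = D)
W(y(4, c))*(-16) = 3*(-16) = -48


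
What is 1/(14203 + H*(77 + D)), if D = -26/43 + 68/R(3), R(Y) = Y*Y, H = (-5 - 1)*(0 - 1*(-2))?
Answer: 129/1702231 ≈ 7.5783e-5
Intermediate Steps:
H = -12 (H = -6*(0 + 2) = -6*2 = -12)
R(Y) = Y²
D = 2690/387 (D = -26/43 + 68/(3²) = -26*1/43 + 68/9 = -26/43 + 68*(⅑) = -26/43 + 68/9 = 2690/387 ≈ 6.9509)
1/(14203 + H*(77 + D)) = 1/(14203 - 12*(77 + 2690/387)) = 1/(14203 - 12*32489/387) = 1/(14203 - 129956/129) = 1/(1702231/129) = 129/1702231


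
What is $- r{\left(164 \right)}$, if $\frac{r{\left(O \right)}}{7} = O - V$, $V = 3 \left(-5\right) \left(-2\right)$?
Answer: $-938$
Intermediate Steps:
$V = 30$ ($V = \left(-15\right) \left(-2\right) = 30$)
$r{\left(O \right)} = -210 + 7 O$ ($r{\left(O \right)} = 7 \left(O - 30\right) = 7 \left(-30 + O\right) = -210 + 7 O$)
$- r{\left(164 \right)} = - (-210 + 7 \cdot 164) = - (-210 + 1148) = \left(-1\right) 938 = -938$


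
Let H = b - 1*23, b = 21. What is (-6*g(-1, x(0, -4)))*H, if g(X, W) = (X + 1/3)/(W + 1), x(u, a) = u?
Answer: -8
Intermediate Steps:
H = -2 (H = 21 - 1*23 = 21 - 23 = -2)
g(X, W) = (1/3 + X)/(1 + W) (g(X, W) = (X + 1/3)/(1 + W) = (1/3 + X)/(1 + W))
(-6*g(-1, x(0, -4)))*H = -6*(1/3 - 1)/(1 + 0)*(-2) = -6*(-2)/(1*3)*(-2) = -6*(-2)/3*(-2) = -6*(-2/3)*(-2) = 4*(-2) = -8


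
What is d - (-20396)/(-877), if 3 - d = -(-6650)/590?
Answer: -1631340/51743 ≈ -31.528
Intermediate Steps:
d = -488/59 (d = 3 - (-10)*(-665/590) = 3 - (-10)*(-665*1/590) = 3 - (-10)*(-133)/118 = 3 - 1*665/59 = 3 - 665/59 = -488/59 ≈ -8.2712)
d - (-20396)/(-877) = -488/59 - (-20396)/(-877) = -488/59 - (-20396)*(-1)/877 = -488/59 - 1*20396/877 = -488/59 - 20396/877 = -1631340/51743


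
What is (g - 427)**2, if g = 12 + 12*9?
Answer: 94249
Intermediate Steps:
g = 120 (g = 12 + 108 = 120)
(g - 427)**2 = (120 - 427)**2 = (-307)**2 = 94249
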